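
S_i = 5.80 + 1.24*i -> [5.8, 7.04, 8.28, 9.52, 10.76]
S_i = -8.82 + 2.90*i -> [-8.82, -5.92, -3.02, -0.12, 2.78]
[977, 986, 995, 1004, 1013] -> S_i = 977 + 9*i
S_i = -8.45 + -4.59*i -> [-8.45, -13.04, -17.63, -22.22, -26.81]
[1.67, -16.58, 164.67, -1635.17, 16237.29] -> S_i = 1.67*(-9.93)^i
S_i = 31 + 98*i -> [31, 129, 227, 325, 423]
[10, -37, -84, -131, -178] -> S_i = 10 + -47*i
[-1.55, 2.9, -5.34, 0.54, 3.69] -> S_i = Random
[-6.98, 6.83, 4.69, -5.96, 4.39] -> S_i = Random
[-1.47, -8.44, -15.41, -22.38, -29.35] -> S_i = -1.47 + -6.97*i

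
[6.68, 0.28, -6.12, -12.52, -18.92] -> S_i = 6.68 + -6.40*i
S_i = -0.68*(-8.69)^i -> [-0.68, 5.91, -51.35, 446.24, -3877.82]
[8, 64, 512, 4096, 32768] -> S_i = 8*8^i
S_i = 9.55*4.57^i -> [9.55, 43.64, 199.45, 911.49, 4165.51]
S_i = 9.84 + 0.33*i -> [9.84, 10.17, 10.5, 10.83, 11.16]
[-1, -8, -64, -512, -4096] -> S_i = -1*8^i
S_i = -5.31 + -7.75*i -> [-5.31, -13.06, -20.81, -28.56, -36.31]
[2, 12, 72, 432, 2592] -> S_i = 2*6^i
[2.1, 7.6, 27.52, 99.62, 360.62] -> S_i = 2.10*3.62^i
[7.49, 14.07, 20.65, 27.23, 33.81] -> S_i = 7.49 + 6.58*i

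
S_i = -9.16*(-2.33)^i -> [-9.16, 21.34, -49.73, 115.87, -269.97]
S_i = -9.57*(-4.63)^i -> [-9.57, 44.31, -205.15, 949.85, -4397.8]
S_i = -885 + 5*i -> [-885, -880, -875, -870, -865]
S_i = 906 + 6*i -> [906, 912, 918, 924, 930]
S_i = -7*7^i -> [-7, -49, -343, -2401, -16807]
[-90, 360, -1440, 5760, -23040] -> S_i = -90*-4^i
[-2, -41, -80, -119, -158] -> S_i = -2 + -39*i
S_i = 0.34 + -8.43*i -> [0.34, -8.09, -16.52, -24.95, -33.38]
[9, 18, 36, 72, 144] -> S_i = 9*2^i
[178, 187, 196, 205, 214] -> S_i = 178 + 9*i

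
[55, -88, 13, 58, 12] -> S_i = Random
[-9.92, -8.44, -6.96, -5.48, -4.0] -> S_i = -9.92 + 1.48*i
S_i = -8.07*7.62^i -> [-8.07, -61.49, -468.58, -3570.58, -27207.8]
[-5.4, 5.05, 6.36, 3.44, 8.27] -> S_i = Random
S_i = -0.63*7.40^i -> [-0.63, -4.66, -34.5, -255.29, -1889.15]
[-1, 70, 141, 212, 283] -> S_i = -1 + 71*i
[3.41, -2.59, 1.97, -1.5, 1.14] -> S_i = 3.41*(-0.76)^i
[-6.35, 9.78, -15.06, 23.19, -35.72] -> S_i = -6.35*(-1.54)^i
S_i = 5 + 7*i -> [5, 12, 19, 26, 33]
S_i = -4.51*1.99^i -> [-4.51, -8.97, -17.86, -35.54, -70.73]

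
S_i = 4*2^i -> [4, 8, 16, 32, 64]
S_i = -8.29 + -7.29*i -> [-8.29, -15.58, -22.87, -30.16, -37.45]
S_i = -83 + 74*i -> [-83, -9, 65, 139, 213]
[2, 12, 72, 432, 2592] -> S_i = 2*6^i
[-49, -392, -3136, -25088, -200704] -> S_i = -49*8^i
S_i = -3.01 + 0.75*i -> [-3.01, -2.26, -1.51, -0.76, -0.01]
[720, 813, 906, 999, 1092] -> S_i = 720 + 93*i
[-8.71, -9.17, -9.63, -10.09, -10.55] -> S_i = -8.71 + -0.46*i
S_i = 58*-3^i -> [58, -174, 522, -1566, 4698]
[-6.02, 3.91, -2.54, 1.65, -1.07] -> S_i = -6.02*(-0.65)^i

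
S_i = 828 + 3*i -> [828, 831, 834, 837, 840]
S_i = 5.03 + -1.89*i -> [5.03, 3.14, 1.25, -0.64, -2.53]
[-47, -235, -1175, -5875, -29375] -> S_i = -47*5^i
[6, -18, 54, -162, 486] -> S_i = 6*-3^i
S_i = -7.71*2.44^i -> [-7.71, -18.81, -45.9, -112.0, -273.28]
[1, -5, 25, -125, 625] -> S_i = 1*-5^i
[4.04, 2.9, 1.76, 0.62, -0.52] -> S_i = 4.04 + -1.14*i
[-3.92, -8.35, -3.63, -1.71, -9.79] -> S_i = Random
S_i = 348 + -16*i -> [348, 332, 316, 300, 284]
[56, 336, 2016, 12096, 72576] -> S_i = 56*6^i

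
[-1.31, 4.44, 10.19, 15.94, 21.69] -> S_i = -1.31 + 5.75*i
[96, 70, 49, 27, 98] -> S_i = Random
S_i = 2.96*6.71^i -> [2.96, 19.86, 133.27, 894.25, 6000.42]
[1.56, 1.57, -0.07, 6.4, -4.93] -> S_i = Random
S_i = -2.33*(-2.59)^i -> [-2.33, 6.03, -15.63, 40.48, -104.85]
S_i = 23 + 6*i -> [23, 29, 35, 41, 47]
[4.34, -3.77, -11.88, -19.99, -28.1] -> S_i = 4.34 + -8.11*i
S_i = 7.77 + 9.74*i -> [7.77, 17.51, 27.25, 36.99, 46.73]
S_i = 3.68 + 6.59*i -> [3.68, 10.27, 16.86, 23.45, 30.04]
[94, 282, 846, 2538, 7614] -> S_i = 94*3^i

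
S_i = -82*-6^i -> [-82, 492, -2952, 17712, -106272]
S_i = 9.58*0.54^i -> [9.58, 5.17, 2.79, 1.51, 0.81]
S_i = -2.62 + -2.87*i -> [-2.62, -5.49, -8.36, -11.23, -14.1]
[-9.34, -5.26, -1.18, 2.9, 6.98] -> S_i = -9.34 + 4.08*i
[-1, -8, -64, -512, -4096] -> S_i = -1*8^i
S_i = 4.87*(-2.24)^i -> [4.87, -10.91, 24.44, -54.74, 122.61]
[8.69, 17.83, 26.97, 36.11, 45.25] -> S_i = 8.69 + 9.14*i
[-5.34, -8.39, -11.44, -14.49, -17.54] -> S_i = -5.34 + -3.05*i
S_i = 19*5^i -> [19, 95, 475, 2375, 11875]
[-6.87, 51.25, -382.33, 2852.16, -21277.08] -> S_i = -6.87*(-7.46)^i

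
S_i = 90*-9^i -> [90, -810, 7290, -65610, 590490]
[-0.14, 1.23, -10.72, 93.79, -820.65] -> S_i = -0.14*(-8.75)^i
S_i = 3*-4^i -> [3, -12, 48, -192, 768]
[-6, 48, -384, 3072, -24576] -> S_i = -6*-8^i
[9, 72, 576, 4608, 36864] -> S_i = 9*8^i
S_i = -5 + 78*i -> [-5, 73, 151, 229, 307]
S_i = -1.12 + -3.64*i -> [-1.12, -4.76, -8.4, -12.04, -15.68]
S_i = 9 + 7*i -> [9, 16, 23, 30, 37]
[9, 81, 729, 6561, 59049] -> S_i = 9*9^i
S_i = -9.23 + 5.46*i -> [-9.23, -3.77, 1.69, 7.15, 12.61]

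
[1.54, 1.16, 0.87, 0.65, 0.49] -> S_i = 1.54*0.75^i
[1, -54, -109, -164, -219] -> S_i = 1 + -55*i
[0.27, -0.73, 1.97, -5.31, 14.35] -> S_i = 0.27*(-2.70)^i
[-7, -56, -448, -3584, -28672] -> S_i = -7*8^i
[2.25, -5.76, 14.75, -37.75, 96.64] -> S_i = 2.25*(-2.56)^i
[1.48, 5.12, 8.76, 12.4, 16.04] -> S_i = 1.48 + 3.64*i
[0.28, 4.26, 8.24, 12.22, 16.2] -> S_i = 0.28 + 3.98*i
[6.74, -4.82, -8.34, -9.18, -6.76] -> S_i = Random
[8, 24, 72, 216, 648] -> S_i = 8*3^i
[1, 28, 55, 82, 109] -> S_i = 1 + 27*i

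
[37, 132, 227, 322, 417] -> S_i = 37 + 95*i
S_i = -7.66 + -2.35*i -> [-7.66, -10.01, -12.36, -14.71, -17.06]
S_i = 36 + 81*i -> [36, 117, 198, 279, 360]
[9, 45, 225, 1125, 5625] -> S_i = 9*5^i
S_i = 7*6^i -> [7, 42, 252, 1512, 9072]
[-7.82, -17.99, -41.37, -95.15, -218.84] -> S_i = -7.82*2.30^i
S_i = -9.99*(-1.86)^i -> [-9.99, 18.58, -34.56, 64.28, -119.57]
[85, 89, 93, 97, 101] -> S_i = 85 + 4*i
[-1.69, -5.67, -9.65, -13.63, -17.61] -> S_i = -1.69 + -3.98*i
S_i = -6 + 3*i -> [-6, -3, 0, 3, 6]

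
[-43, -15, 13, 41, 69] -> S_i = -43 + 28*i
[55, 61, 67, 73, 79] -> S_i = 55 + 6*i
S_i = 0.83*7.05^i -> [0.83, 5.85, 41.25, 290.83, 2050.38]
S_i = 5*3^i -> [5, 15, 45, 135, 405]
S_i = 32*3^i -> [32, 96, 288, 864, 2592]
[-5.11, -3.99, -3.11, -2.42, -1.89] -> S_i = -5.11*0.78^i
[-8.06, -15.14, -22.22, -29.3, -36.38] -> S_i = -8.06 + -7.08*i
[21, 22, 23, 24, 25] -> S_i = 21 + 1*i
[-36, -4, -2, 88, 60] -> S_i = Random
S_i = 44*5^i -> [44, 220, 1100, 5500, 27500]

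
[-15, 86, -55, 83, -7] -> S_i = Random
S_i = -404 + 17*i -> [-404, -387, -370, -353, -336]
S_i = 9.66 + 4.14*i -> [9.66, 13.8, 17.94, 22.08, 26.22]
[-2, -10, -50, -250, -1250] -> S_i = -2*5^i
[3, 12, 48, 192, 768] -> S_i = 3*4^i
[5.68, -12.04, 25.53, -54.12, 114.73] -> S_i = 5.68*(-2.12)^i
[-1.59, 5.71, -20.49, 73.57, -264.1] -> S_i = -1.59*(-3.59)^i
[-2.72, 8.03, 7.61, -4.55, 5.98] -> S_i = Random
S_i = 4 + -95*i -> [4, -91, -186, -281, -376]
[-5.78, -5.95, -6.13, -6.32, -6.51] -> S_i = -5.78*1.03^i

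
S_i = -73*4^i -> [-73, -292, -1168, -4672, -18688]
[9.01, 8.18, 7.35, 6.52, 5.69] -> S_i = 9.01 + -0.83*i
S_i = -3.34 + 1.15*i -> [-3.34, -2.19, -1.04, 0.11, 1.26]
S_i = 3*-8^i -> [3, -24, 192, -1536, 12288]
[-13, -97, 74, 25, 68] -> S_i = Random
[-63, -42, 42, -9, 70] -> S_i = Random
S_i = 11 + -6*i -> [11, 5, -1, -7, -13]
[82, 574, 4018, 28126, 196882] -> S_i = 82*7^i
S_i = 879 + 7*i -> [879, 886, 893, 900, 907]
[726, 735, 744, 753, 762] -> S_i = 726 + 9*i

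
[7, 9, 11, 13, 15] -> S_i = 7 + 2*i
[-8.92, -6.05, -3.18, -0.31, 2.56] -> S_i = -8.92 + 2.87*i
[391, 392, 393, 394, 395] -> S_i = 391 + 1*i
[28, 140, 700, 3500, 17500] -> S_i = 28*5^i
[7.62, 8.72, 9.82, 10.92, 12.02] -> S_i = 7.62 + 1.10*i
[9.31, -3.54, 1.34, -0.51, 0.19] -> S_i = 9.31*(-0.38)^i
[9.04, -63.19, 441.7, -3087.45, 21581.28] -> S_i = 9.04*(-6.99)^i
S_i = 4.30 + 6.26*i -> [4.3, 10.56, 16.82, 23.08, 29.34]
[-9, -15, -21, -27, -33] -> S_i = -9 + -6*i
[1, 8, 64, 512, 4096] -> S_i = 1*8^i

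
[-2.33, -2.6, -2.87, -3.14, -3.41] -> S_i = -2.33 + -0.27*i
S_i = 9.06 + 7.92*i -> [9.06, 16.98, 24.9, 32.82, 40.74]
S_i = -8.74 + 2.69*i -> [-8.74, -6.05, -3.36, -0.67, 2.02]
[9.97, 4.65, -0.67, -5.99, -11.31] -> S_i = 9.97 + -5.32*i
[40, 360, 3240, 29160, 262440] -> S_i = 40*9^i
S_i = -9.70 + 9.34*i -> [-9.7, -0.36, 8.98, 18.32, 27.66]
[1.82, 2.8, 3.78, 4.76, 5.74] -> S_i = 1.82 + 0.98*i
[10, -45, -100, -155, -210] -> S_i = 10 + -55*i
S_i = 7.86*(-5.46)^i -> [7.86, -42.92, 234.32, -1279.38, 6985.43]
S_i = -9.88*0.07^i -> [-9.88, -0.69, -0.05, -0.0, -0.0]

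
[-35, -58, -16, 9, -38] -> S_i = Random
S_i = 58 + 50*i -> [58, 108, 158, 208, 258]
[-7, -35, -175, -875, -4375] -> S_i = -7*5^i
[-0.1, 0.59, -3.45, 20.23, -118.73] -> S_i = -0.10*(-5.87)^i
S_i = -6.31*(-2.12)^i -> [-6.31, 13.38, -28.36, 60.12, -127.46]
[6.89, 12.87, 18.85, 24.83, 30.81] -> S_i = 6.89 + 5.98*i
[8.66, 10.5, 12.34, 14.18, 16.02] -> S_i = 8.66 + 1.84*i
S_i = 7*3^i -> [7, 21, 63, 189, 567]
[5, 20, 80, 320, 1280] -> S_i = 5*4^i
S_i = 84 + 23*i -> [84, 107, 130, 153, 176]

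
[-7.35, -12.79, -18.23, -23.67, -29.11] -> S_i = -7.35 + -5.44*i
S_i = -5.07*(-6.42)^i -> [-5.07, 32.55, -208.97, 1341.57, -8612.87]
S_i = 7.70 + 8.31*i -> [7.7, 16.01, 24.32, 32.63, 40.94]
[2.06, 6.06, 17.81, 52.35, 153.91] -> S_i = 2.06*2.94^i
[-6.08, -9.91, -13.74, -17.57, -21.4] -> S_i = -6.08 + -3.83*i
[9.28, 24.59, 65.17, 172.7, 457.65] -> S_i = 9.28*2.65^i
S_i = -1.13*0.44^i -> [-1.13, -0.5, -0.22, -0.1, -0.04]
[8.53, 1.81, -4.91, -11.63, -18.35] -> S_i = 8.53 + -6.72*i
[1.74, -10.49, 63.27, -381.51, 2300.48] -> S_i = 1.74*(-6.03)^i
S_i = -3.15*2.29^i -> [-3.15, -7.21, -16.52, -37.83, -86.63]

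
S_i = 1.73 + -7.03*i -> [1.73, -5.3, -12.33, -19.36, -26.39]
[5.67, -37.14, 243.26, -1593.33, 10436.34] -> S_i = 5.67*(-6.55)^i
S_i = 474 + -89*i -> [474, 385, 296, 207, 118]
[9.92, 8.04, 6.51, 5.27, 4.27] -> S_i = 9.92*0.81^i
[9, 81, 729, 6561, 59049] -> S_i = 9*9^i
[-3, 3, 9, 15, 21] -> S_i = -3 + 6*i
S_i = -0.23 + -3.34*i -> [-0.23, -3.57, -6.91, -10.25, -13.59]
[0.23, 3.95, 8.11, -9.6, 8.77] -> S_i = Random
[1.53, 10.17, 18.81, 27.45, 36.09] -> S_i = 1.53 + 8.64*i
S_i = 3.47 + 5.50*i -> [3.47, 8.97, 14.47, 19.97, 25.47]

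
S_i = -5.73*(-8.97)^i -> [-5.73, 51.4, -461.04, 4135.54, -37095.77]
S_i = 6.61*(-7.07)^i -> [6.61, -46.73, 330.4, -2335.93, 16515.02]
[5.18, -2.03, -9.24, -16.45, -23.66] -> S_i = 5.18 + -7.21*i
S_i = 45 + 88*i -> [45, 133, 221, 309, 397]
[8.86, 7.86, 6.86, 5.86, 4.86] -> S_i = 8.86 + -1.00*i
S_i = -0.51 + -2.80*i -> [-0.51, -3.31, -6.11, -8.91, -11.71]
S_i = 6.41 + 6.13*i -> [6.41, 12.54, 18.67, 24.8, 30.93]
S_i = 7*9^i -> [7, 63, 567, 5103, 45927]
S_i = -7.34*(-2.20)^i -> [-7.34, 16.15, -35.53, 78.16, -171.94]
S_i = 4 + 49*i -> [4, 53, 102, 151, 200]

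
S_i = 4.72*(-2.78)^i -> [4.72, -13.12, 36.48, -101.41, 281.92]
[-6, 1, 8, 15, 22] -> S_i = -6 + 7*i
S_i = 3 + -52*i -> [3, -49, -101, -153, -205]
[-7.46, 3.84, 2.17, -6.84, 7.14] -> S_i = Random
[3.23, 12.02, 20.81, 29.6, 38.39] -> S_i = 3.23 + 8.79*i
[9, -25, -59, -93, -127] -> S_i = 9 + -34*i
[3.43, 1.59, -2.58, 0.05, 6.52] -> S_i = Random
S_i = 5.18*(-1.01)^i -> [5.18, -5.23, 5.28, -5.34, 5.39]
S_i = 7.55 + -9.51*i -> [7.55, -1.96, -11.47, -20.98, -30.49]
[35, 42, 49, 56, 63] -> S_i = 35 + 7*i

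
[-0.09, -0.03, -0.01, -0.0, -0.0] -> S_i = -0.09*0.37^i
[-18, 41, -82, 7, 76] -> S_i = Random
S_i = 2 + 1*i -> [2, 3, 4, 5, 6]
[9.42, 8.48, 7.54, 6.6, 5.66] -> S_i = 9.42 + -0.94*i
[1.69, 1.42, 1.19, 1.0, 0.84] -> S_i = 1.69*0.84^i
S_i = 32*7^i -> [32, 224, 1568, 10976, 76832]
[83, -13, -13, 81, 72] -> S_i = Random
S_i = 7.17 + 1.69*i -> [7.17, 8.86, 10.55, 12.24, 13.93]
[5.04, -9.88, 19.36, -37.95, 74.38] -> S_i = 5.04*(-1.96)^i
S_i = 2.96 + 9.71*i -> [2.96, 12.67, 22.38, 32.09, 41.8]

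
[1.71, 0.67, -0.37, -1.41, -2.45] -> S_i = 1.71 + -1.04*i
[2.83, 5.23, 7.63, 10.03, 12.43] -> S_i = 2.83 + 2.40*i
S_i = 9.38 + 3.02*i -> [9.38, 12.4, 15.42, 18.44, 21.46]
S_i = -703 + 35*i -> [-703, -668, -633, -598, -563]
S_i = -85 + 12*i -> [-85, -73, -61, -49, -37]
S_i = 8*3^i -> [8, 24, 72, 216, 648]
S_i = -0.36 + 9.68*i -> [-0.36, 9.32, 19.0, 28.68, 38.36]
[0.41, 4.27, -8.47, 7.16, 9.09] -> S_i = Random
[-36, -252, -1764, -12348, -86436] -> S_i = -36*7^i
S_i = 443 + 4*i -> [443, 447, 451, 455, 459]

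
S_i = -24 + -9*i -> [-24, -33, -42, -51, -60]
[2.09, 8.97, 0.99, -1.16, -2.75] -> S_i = Random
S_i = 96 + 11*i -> [96, 107, 118, 129, 140]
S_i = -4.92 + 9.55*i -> [-4.92, 4.63, 14.18, 23.73, 33.28]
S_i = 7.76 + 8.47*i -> [7.76, 16.23, 24.7, 33.17, 41.64]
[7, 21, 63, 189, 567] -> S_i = 7*3^i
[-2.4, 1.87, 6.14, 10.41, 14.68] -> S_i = -2.40 + 4.27*i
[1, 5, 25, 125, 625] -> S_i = 1*5^i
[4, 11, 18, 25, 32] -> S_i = 4 + 7*i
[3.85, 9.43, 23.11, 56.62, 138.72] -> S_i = 3.85*2.45^i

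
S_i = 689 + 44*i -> [689, 733, 777, 821, 865]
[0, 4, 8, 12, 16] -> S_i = 0 + 4*i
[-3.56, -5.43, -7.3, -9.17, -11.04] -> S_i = -3.56 + -1.87*i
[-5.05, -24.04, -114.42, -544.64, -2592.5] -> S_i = -5.05*4.76^i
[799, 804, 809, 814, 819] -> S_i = 799 + 5*i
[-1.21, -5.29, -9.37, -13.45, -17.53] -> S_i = -1.21 + -4.08*i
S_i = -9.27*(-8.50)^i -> [-9.27, 78.8, -669.76, 5692.94, -48389.98]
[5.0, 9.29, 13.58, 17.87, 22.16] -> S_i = 5.00 + 4.29*i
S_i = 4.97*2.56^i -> [4.97, 12.72, 32.57, 83.38, 213.46]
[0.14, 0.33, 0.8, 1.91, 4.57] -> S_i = 0.14*2.39^i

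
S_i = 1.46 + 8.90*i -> [1.46, 10.36, 19.26, 28.16, 37.06]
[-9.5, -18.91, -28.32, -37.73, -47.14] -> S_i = -9.50 + -9.41*i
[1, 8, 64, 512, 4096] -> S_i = 1*8^i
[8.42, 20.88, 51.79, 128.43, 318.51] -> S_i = 8.42*2.48^i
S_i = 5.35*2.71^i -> [5.35, 14.5, 39.29, 106.48, 288.56]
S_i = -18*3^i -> [-18, -54, -162, -486, -1458]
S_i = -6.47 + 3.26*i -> [-6.47, -3.21, 0.05, 3.31, 6.57]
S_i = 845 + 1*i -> [845, 846, 847, 848, 849]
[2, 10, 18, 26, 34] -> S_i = 2 + 8*i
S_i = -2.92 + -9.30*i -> [-2.92, -12.22, -21.52, -30.82, -40.12]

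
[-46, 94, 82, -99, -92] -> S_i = Random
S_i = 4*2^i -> [4, 8, 16, 32, 64]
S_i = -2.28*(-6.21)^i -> [-2.28, 14.16, -87.93, 546.02, -3390.79]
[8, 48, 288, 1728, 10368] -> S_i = 8*6^i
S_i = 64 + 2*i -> [64, 66, 68, 70, 72]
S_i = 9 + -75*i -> [9, -66, -141, -216, -291]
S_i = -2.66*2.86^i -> [-2.66, -7.61, -21.76, -62.23, -177.97]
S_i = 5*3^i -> [5, 15, 45, 135, 405]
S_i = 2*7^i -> [2, 14, 98, 686, 4802]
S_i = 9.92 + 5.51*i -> [9.92, 15.43, 20.94, 26.45, 31.96]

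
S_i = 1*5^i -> [1, 5, 25, 125, 625]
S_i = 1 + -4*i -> [1, -3, -7, -11, -15]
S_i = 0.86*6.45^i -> [0.86, 5.55, 35.78, 230.77, 1488.46]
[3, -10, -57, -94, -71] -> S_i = Random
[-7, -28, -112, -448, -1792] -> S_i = -7*4^i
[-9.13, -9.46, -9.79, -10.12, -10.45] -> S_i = -9.13 + -0.33*i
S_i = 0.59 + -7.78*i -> [0.59, -7.19, -14.97, -22.75, -30.53]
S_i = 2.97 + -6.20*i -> [2.97, -3.23, -9.43, -15.63, -21.83]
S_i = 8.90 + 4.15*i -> [8.9, 13.05, 17.2, 21.35, 25.5]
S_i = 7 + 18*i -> [7, 25, 43, 61, 79]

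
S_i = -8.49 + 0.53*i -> [-8.49, -7.96, -7.43, -6.9, -6.37]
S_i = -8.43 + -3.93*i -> [-8.43, -12.36, -16.29, -20.22, -24.15]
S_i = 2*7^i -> [2, 14, 98, 686, 4802]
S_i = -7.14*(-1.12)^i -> [-7.14, 8.0, -8.96, 10.03, -11.23]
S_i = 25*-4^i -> [25, -100, 400, -1600, 6400]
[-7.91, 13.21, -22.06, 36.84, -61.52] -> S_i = -7.91*(-1.67)^i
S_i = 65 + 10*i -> [65, 75, 85, 95, 105]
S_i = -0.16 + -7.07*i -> [-0.16, -7.23, -14.3, -21.37, -28.44]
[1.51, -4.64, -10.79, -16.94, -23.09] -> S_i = 1.51 + -6.15*i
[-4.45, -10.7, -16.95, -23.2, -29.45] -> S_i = -4.45 + -6.25*i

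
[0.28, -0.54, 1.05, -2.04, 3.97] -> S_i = 0.28*(-1.94)^i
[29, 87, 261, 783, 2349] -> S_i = 29*3^i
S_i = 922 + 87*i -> [922, 1009, 1096, 1183, 1270]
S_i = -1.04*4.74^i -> [-1.04, -4.93, -23.37, -110.76, -524.98]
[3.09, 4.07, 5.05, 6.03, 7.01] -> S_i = 3.09 + 0.98*i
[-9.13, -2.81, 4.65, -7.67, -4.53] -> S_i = Random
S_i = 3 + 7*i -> [3, 10, 17, 24, 31]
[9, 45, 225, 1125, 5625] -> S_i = 9*5^i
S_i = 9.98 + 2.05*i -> [9.98, 12.03, 14.08, 16.13, 18.18]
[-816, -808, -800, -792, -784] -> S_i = -816 + 8*i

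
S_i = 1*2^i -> [1, 2, 4, 8, 16]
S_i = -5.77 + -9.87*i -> [-5.77, -15.64, -25.51, -35.38, -45.25]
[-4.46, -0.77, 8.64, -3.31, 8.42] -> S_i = Random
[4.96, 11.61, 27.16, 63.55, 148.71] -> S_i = 4.96*2.34^i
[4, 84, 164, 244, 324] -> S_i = 4 + 80*i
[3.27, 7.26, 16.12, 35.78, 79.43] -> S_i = 3.27*2.22^i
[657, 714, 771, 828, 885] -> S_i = 657 + 57*i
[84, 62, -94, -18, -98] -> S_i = Random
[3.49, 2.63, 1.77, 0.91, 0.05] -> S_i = 3.49 + -0.86*i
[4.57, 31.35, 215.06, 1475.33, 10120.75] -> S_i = 4.57*6.86^i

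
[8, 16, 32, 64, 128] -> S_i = 8*2^i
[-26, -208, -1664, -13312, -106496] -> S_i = -26*8^i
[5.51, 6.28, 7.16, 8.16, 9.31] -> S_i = 5.51*1.14^i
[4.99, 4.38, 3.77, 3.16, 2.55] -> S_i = 4.99 + -0.61*i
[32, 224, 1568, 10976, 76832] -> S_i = 32*7^i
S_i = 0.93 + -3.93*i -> [0.93, -3.0, -6.93, -10.86, -14.79]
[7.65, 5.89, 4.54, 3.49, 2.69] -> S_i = 7.65*0.77^i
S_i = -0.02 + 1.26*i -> [-0.02, 1.24, 2.5, 3.76, 5.02]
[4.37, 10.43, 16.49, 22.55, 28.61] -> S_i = 4.37 + 6.06*i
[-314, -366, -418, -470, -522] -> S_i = -314 + -52*i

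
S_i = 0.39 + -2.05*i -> [0.39, -1.66, -3.71, -5.76, -7.81]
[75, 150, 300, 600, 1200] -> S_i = 75*2^i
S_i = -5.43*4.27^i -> [-5.43, -23.19, -99.0, -422.75, -1805.14]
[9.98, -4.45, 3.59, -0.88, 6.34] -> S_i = Random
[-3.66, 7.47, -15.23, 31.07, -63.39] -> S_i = -3.66*(-2.04)^i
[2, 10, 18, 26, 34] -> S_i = 2 + 8*i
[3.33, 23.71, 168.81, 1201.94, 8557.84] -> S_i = 3.33*7.12^i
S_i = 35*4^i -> [35, 140, 560, 2240, 8960]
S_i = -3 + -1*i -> [-3, -4, -5, -6, -7]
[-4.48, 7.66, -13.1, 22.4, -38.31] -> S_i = -4.48*(-1.71)^i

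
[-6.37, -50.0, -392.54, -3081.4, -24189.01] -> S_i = -6.37*7.85^i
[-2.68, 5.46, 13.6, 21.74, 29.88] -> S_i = -2.68 + 8.14*i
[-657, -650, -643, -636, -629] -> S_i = -657 + 7*i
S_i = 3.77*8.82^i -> [3.77, 33.25, 293.28, 2586.71, 22814.75]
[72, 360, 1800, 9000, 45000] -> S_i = 72*5^i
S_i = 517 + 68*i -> [517, 585, 653, 721, 789]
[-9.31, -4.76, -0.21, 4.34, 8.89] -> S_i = -9.31 + 4.55*i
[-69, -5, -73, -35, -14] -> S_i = Random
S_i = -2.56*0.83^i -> [-2.56, -2.12, -1.76, -1.46, -1.21]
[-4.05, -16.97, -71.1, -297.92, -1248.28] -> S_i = -4.05*4.19^i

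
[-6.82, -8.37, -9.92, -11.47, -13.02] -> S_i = -6.82 + -1.55*i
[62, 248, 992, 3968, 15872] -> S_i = 62*4^i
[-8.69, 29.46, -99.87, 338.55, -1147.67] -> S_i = -8.69*(-3.39)^i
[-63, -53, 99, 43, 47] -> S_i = Random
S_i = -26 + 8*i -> [-26, -18, -10, -2, 6]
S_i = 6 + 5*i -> [6, 11, 16, 21, 26]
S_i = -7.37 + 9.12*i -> [-7.37, 1.75, 10.87, 19.99, 29.11]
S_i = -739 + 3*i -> [-739, -736, -733, -730, -727]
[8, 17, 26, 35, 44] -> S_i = 8 + 9*i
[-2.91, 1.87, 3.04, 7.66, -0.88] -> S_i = Random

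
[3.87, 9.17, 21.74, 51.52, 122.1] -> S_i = 3.87*2.37^i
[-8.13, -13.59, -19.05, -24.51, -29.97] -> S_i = -8.13 + -5.46*i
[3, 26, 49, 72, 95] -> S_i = 3 + 23*i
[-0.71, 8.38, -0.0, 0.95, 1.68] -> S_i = Random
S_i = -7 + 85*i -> [-7, 78, 163, 248, 333]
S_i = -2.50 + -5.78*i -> [-2.5, -8.28, -14.06, -19.84, -25.62]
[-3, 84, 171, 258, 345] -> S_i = -3 + 87*i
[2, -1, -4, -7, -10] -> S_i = 2 + -3*i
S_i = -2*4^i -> [-2, -8, -32, -128, -512]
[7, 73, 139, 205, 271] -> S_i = 7 + 66*i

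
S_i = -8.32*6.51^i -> [-8.32, -54.16, -352.6, -2295.44, -14943.33]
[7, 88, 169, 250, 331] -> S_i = 7 + 81*i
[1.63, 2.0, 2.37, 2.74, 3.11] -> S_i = 1.63 + 0.37*i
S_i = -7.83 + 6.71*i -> [-7.83, -1.12, 5.59, 12.3, 19.01]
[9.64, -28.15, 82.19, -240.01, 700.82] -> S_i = 9.64*(-2.92)^i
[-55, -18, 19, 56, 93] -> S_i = -55 + 37*i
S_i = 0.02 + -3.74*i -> [0.02, -3.72, -7.46, -11.2, -14.94]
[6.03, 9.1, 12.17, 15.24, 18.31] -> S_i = 6.03 + 3.07*i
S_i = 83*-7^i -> [83, -581, 4067, -28469, 199283]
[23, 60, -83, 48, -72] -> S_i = Random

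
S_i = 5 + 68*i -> [5, 73, 141, 209, 277]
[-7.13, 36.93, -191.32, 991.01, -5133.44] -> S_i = -7.13*(-5.18)^i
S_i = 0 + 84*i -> [0, 84, 168, 252, 336]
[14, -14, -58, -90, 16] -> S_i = Random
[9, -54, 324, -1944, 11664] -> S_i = 9*-6^i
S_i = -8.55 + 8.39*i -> [-8.55, -0.16, 8.23, 16.62, 25.01]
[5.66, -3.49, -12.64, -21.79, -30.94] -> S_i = 5.66 + -9.15*i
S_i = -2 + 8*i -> [-2, 6, 14, 22, 30]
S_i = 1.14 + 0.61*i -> [1.14, 1.75, 2.36, 2.97, 3.58]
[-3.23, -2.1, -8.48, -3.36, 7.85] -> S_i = Random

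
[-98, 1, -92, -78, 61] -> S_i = Random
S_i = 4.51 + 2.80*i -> [4.51, 7.31, 10.11, 12.91, 15.71]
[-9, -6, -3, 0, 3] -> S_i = -9 + 3*i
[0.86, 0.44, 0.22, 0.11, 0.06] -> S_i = 0.86*0.51^i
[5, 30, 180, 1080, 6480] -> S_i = 5*6^i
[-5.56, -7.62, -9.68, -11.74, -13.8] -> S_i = -5.56 + -2.06*i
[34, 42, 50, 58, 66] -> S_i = 34 + 8*i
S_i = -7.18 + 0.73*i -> [-7.18, -6.45, -5.72, -4.99, -4.26]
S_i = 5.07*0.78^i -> [5.07, 3.95, 3.08, 2.41, 1.88]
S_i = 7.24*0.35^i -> [7.24, 2.53, 0.89, 0.31, 0.11]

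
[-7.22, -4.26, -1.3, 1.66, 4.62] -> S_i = -7.22 + 2.96*i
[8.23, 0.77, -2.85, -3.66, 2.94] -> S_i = Random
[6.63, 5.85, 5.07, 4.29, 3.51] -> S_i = 6.63 + -0.78*i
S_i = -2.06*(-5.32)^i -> [-2.06, 10.96, -58.3, 310.17, -1650.11]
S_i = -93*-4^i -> [-93, 372, -1488, 5952, -23808]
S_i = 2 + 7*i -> [2, 9, 16, 23, 30]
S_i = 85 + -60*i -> [85, 25, -35, -95, -155]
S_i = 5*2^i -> [5, 10, 20, 40, 80]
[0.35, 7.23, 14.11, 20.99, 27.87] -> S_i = 0.35 + 6.88*i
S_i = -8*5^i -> [-8, -40, -200, -1000, -5000]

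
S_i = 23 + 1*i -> [23, 24, 25, 26, 27]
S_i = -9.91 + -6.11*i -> [-9.91, -16.02, -22.13, -28.24, -34.35]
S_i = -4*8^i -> [-4, -32, -256, -2048, -16384]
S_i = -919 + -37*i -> [-919, -956, -993, -1030, -1067]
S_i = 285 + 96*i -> [285, 381, 477, 573, 669]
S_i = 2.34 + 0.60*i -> [2.34, 2.94, 3.54, 4.14, 4.74]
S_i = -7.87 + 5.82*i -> [-7.87, -2.05, 3.77, 9.59, 15.41]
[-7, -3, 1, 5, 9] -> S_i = -7 + 4*i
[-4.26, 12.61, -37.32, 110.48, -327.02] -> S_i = -4.26*(-2.96)^i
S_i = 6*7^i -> [6, 42, 294, 2058, 14406]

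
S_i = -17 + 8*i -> [-17, -9, -1, 7, 15]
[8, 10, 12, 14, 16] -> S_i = 8 + 2*i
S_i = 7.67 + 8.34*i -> [7.67, 16.01, 24.35, 32.69, 41.03]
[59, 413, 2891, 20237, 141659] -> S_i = 59*7^i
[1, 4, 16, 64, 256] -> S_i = 1*4^i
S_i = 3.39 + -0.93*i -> [3.39, 2.46, 1.53, 0.6, -0.33]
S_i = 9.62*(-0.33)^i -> [9.62, -3.17, 1.05, -0.35, 0.11]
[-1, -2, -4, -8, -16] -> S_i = -1*2^i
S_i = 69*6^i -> [69, 414, 2484, 14904, 89424]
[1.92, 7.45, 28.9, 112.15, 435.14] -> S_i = 1.92*3.88^i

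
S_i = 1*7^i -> [1, 7, 49, 343, 2401]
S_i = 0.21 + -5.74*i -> [0.21, -5.53, -11.27, -17.01, -22.75]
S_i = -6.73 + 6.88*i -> [-6.73, 0.15, 7.03, 13.91, 20.79]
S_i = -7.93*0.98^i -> [-7.93, -7.77, -7.62, -7.46, -7.31]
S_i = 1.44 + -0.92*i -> [1.44, 0.52, -0.4, -1.32, -2.24]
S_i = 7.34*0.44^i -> [7.34, 3.23, 1.42, 0.63, 0.28]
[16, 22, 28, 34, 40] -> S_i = 16 + 6*i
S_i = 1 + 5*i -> [1, 6, 11, 16, 21]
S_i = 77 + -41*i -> [77, 36, -5, -46, -87]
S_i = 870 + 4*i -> [870, 874, 878, 882, 886]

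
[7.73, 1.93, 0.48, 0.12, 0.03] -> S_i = 7.73*0.25^i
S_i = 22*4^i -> [22, 88, 352, 1408, 5632]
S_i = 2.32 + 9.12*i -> [2.32, 11.44, 20.56, 29.68, 38.8]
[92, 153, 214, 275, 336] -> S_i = 92 + 61*i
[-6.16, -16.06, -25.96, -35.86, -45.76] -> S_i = -6.16 + -9.90*i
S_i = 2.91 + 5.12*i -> [2.91, 8.03, 13.15, 18.27, 23.39]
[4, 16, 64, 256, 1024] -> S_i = 4*4^i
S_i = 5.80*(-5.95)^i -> [5.8, -34.51, 205.33, -1221.74, 7269.35]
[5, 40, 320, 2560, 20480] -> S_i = 5*8^i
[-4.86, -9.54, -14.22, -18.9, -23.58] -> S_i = -4.86 + -4.68*i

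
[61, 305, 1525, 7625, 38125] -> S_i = 61*5^i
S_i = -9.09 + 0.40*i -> [-9.09, -8.69, -8.29, -7.89, -7.49]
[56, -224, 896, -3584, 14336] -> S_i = 56*-4^i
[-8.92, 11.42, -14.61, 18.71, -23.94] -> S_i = -8.92*(-1.28)^i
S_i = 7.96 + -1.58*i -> [7.96, 6.38, 4.8, 3.22, 1.64]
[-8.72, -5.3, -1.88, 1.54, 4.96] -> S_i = -8.72 + 3.42*i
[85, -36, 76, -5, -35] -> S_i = Random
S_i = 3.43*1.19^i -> [3.43, 4.08, 4.86, 5.78, 6.88]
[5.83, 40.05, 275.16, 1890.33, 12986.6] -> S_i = 5.83*6.87^i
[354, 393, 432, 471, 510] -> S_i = 354 + 39*i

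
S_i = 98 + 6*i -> [98, 104, 110, 116, 122]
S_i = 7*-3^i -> [7, -21, 63, -189, 567]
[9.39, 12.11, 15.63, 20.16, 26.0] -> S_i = 9.39*1.29^i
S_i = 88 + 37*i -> [88, 125, 162, 199, 236]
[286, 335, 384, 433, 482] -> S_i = 286 + 49*i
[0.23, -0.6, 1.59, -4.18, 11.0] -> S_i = 0.23*(-2.63)^i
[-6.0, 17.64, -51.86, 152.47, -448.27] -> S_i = -6.00*(-2.94)^i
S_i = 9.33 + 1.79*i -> [9.33, 11.12, 12.91, 14.7, 16.49]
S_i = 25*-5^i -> [25, -125, 625, -3125, 15625]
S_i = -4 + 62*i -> [-4, 58, 120, 182, 244]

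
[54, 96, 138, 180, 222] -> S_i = 54 + 42*i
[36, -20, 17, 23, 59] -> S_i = Random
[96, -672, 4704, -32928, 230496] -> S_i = 96*-7^i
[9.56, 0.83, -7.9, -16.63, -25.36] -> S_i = 9.56 + -8.73*i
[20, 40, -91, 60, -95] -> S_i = Random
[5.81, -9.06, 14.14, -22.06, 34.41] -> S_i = 5.81*(-1.56)^i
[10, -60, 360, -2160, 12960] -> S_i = 10*-6^i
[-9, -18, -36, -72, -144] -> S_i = -9*2^i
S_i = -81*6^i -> [-81, -486, -2916, -17496, -104976]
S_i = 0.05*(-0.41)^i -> [0.05, -0.02, 0.01, -0.0, 0.0]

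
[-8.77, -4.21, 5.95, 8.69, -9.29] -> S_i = Random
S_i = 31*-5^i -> [31, -155, 775, -3875, 19375]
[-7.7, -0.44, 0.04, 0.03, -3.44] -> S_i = Random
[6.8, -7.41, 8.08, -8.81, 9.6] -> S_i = 6.80*(-1.09)^i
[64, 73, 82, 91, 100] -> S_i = 64 + 9*i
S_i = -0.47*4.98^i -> [-0.47, -2.34, -11.66, -58.05, -289.08]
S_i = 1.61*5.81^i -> [1.61, 9.35, 54.35, 315.76, 1834.55]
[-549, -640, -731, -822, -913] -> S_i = -549 + -91*i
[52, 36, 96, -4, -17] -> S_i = Random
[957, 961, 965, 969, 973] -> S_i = 957 + 4*i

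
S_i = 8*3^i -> [8, 24, 72, 216, 648]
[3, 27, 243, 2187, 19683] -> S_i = 3*9^i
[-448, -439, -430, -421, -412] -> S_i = -448 + 9*i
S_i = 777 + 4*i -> [777, 781, 785, 789, 793]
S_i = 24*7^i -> [24, 168, 1176, 8232, 57624]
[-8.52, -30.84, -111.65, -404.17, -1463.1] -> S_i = -8.52*3.62^i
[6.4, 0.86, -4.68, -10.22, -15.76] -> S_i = 6.40 + -5.54*i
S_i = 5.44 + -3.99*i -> [5.44, 1.45, -2.54, -6.53, -10.52]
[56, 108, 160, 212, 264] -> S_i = 56 + 52*i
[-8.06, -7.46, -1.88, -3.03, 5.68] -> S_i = Random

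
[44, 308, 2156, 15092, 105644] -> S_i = 44*7^i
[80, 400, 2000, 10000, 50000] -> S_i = 80*5^i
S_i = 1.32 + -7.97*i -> [1.32, -6.65, -14.62, -22.59, -30.56]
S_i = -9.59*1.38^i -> [-9.59, -13.23, -18.26, -25.2, -34.78]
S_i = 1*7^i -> [1, 7, 49, 343, 2401]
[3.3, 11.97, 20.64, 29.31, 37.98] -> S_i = 3.30 + 8.67*i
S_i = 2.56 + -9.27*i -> [2.56, -6.71, -15.98, -25.25, -34.52]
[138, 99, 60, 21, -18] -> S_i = 138 + -39*i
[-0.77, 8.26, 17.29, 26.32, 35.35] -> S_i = -0.77 + 9.03*i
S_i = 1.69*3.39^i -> [1.69, 5.73, 19.42, 65.84, 223.2]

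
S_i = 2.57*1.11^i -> [2.57, 2.85, 3.17, 3.51, 3.9]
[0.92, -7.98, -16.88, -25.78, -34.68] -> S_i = 0.92 + -8.90*i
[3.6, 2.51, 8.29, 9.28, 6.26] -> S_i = Random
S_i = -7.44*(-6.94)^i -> [-7.44, 51.63, -358.34, 2486.86, -17258.81]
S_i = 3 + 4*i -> [3, 7, 11, 15, 19]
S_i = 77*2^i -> [77, 154, 308, 616, 1232]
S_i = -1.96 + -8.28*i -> [-1.96, -10.24, -18.52, -26.8, -35.08]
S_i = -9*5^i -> [-9, -45, -225, -1125, -5625]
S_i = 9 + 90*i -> [9, 99, 189, 279, 369]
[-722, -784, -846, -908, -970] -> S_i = -722 + -62*i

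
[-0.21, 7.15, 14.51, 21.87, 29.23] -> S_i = -0.21 + 7.36*i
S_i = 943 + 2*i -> [943, 945, 947, 949, 951]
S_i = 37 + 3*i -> [37, 40, 43, 46, 49]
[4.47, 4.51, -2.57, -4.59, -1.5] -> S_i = Random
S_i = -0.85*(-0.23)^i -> [-0.85, 0.2, -0.04, 0.01, -0.0]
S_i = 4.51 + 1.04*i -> [4.51, 5.55, 6.59, 7.63, 8.67]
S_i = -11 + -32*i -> [-11, -43, -75, -107, -139]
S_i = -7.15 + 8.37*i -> [-7.15, 1.22, 9.59, 17.96, 26.33]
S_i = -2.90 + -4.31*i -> [-2.9, -7.21, -11.52, -15.83, -20.14]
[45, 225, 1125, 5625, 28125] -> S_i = 45*5^i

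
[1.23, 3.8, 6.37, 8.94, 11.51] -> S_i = 1.23 + 2.57*i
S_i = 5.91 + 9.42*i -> [5.91, 15.33, 24.75, 34.17, 43.59]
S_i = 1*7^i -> [1, 7, 49, 343, 2401]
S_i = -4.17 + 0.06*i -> [-4.17, -4.11, -4.05, -3.99, -3.93]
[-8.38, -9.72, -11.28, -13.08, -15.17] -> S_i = -8.38*1.16^i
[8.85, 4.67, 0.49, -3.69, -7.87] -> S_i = 8.85 + -4.18*i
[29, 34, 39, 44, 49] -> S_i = 29 + 5*i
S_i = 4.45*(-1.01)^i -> [4.45, -4.49, 4.54, -4.58, 4.63]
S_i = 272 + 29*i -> [272, 301, 330, 359, 388]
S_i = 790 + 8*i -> [790, 798, 806, 814, 822]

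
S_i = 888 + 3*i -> [888, 891, 894, 897, 900]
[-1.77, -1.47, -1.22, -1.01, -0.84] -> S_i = -1.77*0.83^i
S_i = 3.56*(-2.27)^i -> [3.56, -8.08, 18.34, -41.64, 94.53]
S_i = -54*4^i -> [-54, -216, -864, -3456, -13824]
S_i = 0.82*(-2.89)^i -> [0.82, -2.37, 6.85, -19.79, 57.2]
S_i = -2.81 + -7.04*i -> [-2.81, -9.85, -16.89, -23.93, -30.97]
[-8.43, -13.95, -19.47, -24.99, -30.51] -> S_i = -8.43 + -5.52*i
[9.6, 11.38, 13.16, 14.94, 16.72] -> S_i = 9.60 + 1.78*i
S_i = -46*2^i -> [-46, -92, -184, -368, -736]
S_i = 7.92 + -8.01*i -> [7.92, -0.09, -8.1, -16.11, -24.12]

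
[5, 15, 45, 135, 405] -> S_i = 5*3^i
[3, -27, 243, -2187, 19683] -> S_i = 3*-9^i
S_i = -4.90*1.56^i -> [-4.9, -7.64, -11.92, -18.6, -29.02]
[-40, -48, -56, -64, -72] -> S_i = -40 + -8*i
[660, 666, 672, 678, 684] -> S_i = 660 + 6*i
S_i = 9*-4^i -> [9, -36, 144, -576, 2304]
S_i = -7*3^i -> [-7, -21, -63, -189, -567]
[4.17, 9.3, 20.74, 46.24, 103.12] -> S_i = 4.17*2.23^i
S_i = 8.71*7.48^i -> [8.71, 65.15, 487.33, 3645.21, 27266.2]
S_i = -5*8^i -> [-5, -40, -320, -2560, -20480]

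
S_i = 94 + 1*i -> [94, 95, 96, 97, 98]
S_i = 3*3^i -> [3, 9, 27, 81, 243]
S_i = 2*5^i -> [2, 10, 50, 250, 1250]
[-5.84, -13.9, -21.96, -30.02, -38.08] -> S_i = -5.84 + -8.06*i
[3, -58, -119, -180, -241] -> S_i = 3 + -61*i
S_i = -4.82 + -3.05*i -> [-4.82, -7.87, -10.92, -13.97, -17.02]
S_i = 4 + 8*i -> [4, 12, 20, 28, 36]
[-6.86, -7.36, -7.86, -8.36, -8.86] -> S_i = -6.86 + -0.50*i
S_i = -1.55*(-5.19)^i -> [-1.55, 8.04, -41.75, 216.69, -1124.61]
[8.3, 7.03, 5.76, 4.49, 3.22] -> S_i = 8.30 + -1.27*i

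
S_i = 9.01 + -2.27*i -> [9.01, 6.74, 4.47, 2.2, -0.07]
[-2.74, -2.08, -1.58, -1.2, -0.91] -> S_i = -2.74*0.76^i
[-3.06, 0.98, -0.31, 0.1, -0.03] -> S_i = -3.06*(-0.32)^i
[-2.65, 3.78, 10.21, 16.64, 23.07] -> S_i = -2.65 + 6.43*i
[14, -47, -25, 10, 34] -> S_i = Random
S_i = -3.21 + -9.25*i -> [-3.21, -12.46, -21.71, -30.96, -40.21]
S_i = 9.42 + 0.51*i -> [9.42, 9.93, 10.44, 10.95, 11.46]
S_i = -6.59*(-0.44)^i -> [-6.59, 2.9, -1.28, 0.56, -0.25]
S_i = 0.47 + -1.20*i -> [0.47, -0.73, -1.93, -3.13, -4.33]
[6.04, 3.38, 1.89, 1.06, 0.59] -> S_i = 6.04*0.56^i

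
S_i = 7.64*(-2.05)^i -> [7.64, -15.66, 32.11, -65.82, 134.93]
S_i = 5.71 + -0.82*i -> [5.71, 4.89, 4.07, 3.25, 2.43]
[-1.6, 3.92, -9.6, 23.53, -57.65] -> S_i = -1.60*(-2.45)^i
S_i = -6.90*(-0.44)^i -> [-6.9, 3.04, -1.34, 0.59, -0.26]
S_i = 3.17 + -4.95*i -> [3.17, -1.78, -6.73, -11.68, -16.63]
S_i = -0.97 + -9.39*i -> [-0.97, -10.36, -19.75, -29.14, -38.53]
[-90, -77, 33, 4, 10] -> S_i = Random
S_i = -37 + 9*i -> [-37, -28, -19, -10, -1]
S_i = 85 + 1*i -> [85, 86, 87, 88, 89]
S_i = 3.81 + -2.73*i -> [3.81, 1.08, -1.65, -4.38, -7.11]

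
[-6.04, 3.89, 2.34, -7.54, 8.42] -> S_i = Random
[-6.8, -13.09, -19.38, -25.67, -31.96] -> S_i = -6.80 + -6.29*i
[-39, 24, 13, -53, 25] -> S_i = Random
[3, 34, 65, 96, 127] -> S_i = 3 + 31*i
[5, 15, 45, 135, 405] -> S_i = 5*3^i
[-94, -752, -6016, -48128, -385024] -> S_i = -94*8^i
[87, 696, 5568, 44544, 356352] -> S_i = 87*8^i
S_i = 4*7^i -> [4, 28, 196, 1372, 9604]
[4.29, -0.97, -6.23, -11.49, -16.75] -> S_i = 4.29 + -5.26*i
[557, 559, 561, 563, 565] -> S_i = 557 + 2*i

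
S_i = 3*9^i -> [3, 27, 243, 2187, 19683]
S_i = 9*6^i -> [9, 54, 324, 1944, 11664]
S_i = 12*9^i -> [12, 108, 972, 8748, 78732]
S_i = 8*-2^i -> [8, -16, 32, -64, 128]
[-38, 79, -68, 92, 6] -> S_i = Random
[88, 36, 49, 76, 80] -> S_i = Random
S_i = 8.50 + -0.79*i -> [8.5, 7.71, 6.92, 6.13, 5.34]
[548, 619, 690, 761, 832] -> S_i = 548 + 71*i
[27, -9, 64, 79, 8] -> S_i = Random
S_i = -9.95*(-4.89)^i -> [-9.95, 48.66, -237.93, 1163.46, -5689.3]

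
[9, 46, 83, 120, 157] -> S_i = 9 + 37*i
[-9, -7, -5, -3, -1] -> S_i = -9 + 2*i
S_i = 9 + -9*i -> [9, 0, -9, -18, -27]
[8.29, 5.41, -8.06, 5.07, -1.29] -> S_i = Random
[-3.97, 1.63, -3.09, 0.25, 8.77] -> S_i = Random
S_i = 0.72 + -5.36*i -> [0.72, -4.64, -10.0, -15.36, -20.72]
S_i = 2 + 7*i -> [2, 9, 16, 23, 30]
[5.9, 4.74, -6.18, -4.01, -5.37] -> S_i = Random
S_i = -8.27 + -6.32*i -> [-8.27, -14.59, -20.91, -27.23, -33.55]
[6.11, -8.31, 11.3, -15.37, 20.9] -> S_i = 6.11*(-1.36)^i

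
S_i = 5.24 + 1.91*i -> [5.24, 7.15, 9.06, 10.97, 12.88]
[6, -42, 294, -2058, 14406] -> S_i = 6*-7^i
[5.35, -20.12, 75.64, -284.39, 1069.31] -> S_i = 5.35*(-3.76)^i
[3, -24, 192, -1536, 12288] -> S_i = 3*-8^i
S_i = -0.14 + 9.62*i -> [-0.14, 9.48, 19.1, 28.72, 38.34]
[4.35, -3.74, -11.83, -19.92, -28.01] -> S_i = 4.35 + -8.09*i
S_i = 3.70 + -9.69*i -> [3.7, -5.99, -15.68, -25.37, -35.06]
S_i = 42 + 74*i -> [42, 116, 190, 264, 338]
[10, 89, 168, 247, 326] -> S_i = 10 + 79*i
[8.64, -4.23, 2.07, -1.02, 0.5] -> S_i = 8.64*(-0.49)^i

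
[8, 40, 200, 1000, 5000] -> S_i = 8*5^i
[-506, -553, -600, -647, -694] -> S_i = -506 + -47*i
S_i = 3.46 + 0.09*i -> [3.46, 3.55, 3.64, 3.73, 3.82]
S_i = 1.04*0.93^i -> [1.04, 0.97, 0.9, 0.84, 0.78]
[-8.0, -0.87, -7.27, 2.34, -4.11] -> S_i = Random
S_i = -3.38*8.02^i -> [-3.38, -27.11, -217.4, -1743.57, -13983.44]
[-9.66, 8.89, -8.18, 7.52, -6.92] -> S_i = -9.66*(-0.92)^i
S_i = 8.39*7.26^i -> [8.39, 60.91, 442.22, 3210.49, 23308.18]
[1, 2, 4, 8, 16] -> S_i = 1*2^i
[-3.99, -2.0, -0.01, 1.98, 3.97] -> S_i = -3.99 + 1.99*i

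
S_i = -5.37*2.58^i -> [-5.37, -13.85, -35.74, -92.22, -237.93]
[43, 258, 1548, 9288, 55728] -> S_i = 43*6^i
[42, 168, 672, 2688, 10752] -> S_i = 42*4^i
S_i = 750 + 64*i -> [750, 814, 878, 942, 1006]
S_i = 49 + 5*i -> [49, 54, 59, 64, 69]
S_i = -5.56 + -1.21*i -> [-5.56, -6.77, -7.98, -9.19, -10.4]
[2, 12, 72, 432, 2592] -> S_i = 2*6^i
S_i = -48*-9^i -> [-48, 432, -3888, 34992, -314928]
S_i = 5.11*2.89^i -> [5.11, 14.77, 42.68, 123.34, 356.46]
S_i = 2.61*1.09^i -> [2.61, 2.84, 3.1, 3.38, 3.68]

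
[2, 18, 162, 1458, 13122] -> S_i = 2*9^i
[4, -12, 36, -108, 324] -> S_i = 4*-3^i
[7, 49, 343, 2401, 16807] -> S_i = 7*7^i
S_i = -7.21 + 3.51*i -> [-7.21, -3.7, -0.19, 3.32, 6.83]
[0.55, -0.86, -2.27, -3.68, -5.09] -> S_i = 0.55 + -1.41*i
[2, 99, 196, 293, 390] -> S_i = 2 + 97*i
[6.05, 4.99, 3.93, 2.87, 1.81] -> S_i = 6.05 + -1.06*i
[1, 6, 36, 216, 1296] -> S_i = 1*6^i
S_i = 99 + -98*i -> [99, 1, -97, -195, -293]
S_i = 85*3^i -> [85, 255, 765, 2295, 6885]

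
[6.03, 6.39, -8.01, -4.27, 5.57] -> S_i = Random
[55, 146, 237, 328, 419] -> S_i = 55 + 91*i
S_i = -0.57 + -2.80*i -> [-0.57, -3.37, -6.17, -8.97, -11.77]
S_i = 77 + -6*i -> [77, 71, 65, 59, 53]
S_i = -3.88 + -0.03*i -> [-3.88, -3.91, -3.94, -3.97, -4.0]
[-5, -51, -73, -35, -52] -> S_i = Random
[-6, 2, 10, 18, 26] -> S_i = -6 + 8*i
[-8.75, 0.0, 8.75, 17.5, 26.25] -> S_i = -8.75 + 8.75*i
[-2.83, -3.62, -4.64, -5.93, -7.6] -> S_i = -2.83*1.28^i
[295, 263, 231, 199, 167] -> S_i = 295 + -32*i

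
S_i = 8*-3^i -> [8, -24, 72, -216, 648]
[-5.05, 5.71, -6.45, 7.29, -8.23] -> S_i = -5.05*(-1.13)^i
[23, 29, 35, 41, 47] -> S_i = 23 + 6*i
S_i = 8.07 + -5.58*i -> [8.07, 2.49, -3.09, -8.67, -14.25]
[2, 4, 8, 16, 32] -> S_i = 2*2^i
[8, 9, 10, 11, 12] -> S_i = 8 + 1*i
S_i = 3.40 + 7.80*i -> [3.4, 11.2, 19.0, 26.8, 34.6]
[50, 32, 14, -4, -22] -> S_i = 50 + -18*i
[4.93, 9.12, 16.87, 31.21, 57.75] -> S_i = 4.93*1.85^i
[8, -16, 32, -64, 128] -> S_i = 8*-2^i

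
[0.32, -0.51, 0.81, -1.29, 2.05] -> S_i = 0.32*(-1.59)^i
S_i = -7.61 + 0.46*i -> [-7.61, -7.15, -6.69, -6.23, -5.77]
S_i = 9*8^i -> [9, 72, 576, 4608, 36864]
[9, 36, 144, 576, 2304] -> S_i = 9*4^i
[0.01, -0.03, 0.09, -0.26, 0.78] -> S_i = 0.01*(-2.97)^i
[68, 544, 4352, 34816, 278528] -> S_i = 68*8^i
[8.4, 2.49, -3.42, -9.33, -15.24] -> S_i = 8.40 + -5.91*i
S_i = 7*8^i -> [7, 56, 448, 3584, 28672]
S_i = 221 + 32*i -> [221, 253, 285, 317, 349]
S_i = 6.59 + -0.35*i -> [6.59, 6.24, 5.89, 5.54, 5.19]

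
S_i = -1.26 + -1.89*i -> [-1.26, -3.15, -5.04, -6.93, -8.82]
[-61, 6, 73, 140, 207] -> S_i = -61 + 67*i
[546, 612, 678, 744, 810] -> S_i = 546 + 66*i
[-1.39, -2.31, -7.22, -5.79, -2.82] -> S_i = Random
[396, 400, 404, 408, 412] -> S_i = 396 + 4*i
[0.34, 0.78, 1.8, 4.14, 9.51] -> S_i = 0.34*2.30^i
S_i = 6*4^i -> [6, 24, 96, 384, 1536]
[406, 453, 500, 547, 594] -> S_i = 406 + 47*i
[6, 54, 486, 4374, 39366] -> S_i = 6*9^i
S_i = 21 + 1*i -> [21, 22, 23, 24, 25]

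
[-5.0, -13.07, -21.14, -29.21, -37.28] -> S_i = -5.00 + -8.07*i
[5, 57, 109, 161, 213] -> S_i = 5 + 52*i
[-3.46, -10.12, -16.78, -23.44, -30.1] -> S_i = -3.46 + -6.66*i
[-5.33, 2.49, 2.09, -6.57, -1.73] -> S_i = Random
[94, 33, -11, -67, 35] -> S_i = Random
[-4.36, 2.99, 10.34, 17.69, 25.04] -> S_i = -4.36 + 7.35*i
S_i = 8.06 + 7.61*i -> [8.06, 15.67, 23.28, 30.89, 38.5]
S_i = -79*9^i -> [-79, -711, -6399, -57591, -518319]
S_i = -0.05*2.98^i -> [-0.05, -0.15, -0.44, -1.32, -3.94]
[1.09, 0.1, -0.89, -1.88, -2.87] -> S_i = 1.09 + -0.99*i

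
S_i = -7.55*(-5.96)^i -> [-7.55, 45.0, -268.19, 1598.4, -9526.47]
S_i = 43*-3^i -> [43, -129, 387, -1161, 3483]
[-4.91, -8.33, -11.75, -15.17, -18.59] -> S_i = -4.91 + -3.42*i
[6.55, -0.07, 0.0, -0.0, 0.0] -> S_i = 6.55*(-0.01)^i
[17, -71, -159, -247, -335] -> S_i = 17 + -88*i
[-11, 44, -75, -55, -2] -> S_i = Random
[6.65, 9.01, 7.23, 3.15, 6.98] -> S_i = Random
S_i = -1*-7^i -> [-1, 7, -49, 343, -2401]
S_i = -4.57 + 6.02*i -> [-4.57, 1.45, 7.47, 13.49, 19.51]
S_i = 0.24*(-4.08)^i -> [0.24, -0.98, 4.0, -16.3, 66.5]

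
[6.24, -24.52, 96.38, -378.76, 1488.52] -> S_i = 6.24*(-3.93)^i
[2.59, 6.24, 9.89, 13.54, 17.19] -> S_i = 2.59 + 3.65*i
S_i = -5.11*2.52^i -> [-5.11, -12.88, -32.45, -81.78, -206.07]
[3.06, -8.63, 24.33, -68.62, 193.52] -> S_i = 3.06*(-2.82)^i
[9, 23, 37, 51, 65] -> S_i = 9 + 14*i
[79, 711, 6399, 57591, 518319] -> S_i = 79*9^i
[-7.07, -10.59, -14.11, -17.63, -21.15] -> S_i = -7.07 + -3.52*i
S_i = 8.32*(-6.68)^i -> [8.32, -55.58, 371.26, -2480.01, 16566.44]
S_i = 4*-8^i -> [4, -32, 256, -2048, 16384]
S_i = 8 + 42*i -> [8, 50, 92, 134, 176]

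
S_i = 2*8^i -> [2, 16, 128, 1024, 8192]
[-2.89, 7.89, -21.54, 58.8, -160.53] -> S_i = -2.89*(-2.73)^i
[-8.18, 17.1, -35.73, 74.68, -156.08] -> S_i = -8.18*(-2.09)^i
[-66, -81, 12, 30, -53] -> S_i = Random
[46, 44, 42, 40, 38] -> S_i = 46 + -2*i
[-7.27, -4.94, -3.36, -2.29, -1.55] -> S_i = -7.27*0.68^i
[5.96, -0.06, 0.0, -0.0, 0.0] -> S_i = 5.96*(-0.01)^i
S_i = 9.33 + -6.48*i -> [9.33, 2.85, -3.63, -10.11, -16.59]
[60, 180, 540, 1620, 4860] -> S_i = 60*3^i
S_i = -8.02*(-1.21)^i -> [-8.02, 9.7, -11.74, 14.21, -17.19]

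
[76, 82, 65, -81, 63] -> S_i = Random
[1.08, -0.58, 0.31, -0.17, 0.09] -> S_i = 1.08*(-0.54)^i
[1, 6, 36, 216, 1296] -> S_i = 1*6^i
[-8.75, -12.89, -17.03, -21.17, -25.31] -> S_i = -8.75 + -4.14*i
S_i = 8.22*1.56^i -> [8.22, 12.82, 20.0, 31.21, 48.68]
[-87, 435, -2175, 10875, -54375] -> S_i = -87*-5^i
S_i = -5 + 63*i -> [-5, 58, 121, 184, 247]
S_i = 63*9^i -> [63, 567, 5103, 45927, 413343]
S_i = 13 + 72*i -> [13, 85, 157, 229, 301]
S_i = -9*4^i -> [-9, -36, -144, -576, -2304]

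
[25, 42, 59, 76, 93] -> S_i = 25 + 17*i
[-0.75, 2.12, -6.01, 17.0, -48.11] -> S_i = -0.75*(-2.83)^i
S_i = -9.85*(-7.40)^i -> [-9.85, 72.89, -539.39, 3991.46, -29536.78]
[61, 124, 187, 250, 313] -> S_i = 61 + 63*i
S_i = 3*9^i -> [3, 27, 243, 2187, 19683]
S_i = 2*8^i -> [2, 16, 128, 1024, 8192]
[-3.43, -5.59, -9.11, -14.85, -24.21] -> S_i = -3.43*1.63^i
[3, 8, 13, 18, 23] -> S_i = 3 + 5*i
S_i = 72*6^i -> [72, 432, 2592, 15552, 93312]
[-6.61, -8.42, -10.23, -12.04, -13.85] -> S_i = -6.61 + -1.81*i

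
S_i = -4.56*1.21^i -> [-4.56, -5.52, -6.68, -8.08, -9.77]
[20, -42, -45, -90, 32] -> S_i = Random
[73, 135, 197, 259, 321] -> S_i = 73 + 62*i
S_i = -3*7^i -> [-3, -21, -147, -1029, -7203]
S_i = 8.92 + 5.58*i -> [8.92, 14.5, 20.08, 25.66, 31.24]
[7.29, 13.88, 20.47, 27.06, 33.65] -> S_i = 7.29 + 6.59*i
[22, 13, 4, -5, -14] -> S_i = 22 + -9*i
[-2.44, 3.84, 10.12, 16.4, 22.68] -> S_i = -2.44 + 6.28*i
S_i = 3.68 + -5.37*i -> [3.68, -1.69, -7.06, -12.43, -17.8]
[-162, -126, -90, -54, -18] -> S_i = -162 + 36*i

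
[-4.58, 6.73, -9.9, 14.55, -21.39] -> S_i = -4.58*(-1.47)^i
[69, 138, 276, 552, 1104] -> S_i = 69*2^i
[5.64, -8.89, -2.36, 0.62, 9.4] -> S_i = Random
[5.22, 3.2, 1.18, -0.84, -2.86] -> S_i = 5.22 + -2.02*i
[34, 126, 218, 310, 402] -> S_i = 34 + 92*i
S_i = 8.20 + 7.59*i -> [8.2, 15.79, 23.38, 30.97, 38.56]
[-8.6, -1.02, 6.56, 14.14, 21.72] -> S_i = -8.60 + 7.58*i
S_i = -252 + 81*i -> [-252, -171, -90, -9, 72]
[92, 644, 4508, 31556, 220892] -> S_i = 92*7^i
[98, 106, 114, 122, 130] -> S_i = 98 + 8*i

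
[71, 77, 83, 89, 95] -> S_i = 71 + 6*i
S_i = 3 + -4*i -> [3, -1, -5, -9, -13]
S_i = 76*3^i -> [76, 228, 684, 2052, 6156]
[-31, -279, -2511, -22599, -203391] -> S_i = -31*9^i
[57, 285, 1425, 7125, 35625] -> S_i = 57*5^i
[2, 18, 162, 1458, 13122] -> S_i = 2*9^i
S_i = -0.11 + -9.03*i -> [-0.11, -9.14, -18.17, -27.2, -36.23]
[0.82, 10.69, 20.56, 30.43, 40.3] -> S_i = 0.82 + 9.87*i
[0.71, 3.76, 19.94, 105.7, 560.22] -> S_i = 0.71*5.30^i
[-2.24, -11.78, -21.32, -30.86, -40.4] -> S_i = -2.24 + -9.54*i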